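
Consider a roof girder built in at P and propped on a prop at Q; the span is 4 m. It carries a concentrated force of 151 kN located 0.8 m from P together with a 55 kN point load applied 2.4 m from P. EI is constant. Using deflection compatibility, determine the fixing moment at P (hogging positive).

Take the reaction at Q as the redundant and release it; the primary structure is a cantilever fixed at P.
Primary-structure tip deflection at Q by superposition:
  point load 151 at a = 0.8: Pa²(3L − a)/(6EI) = 180.4/EI
  point load 55 at a = 2.4: Pa²(3L − a)/(6EI) = 506.9/EI
  δ_0 = 687.3/EI
Tip deflection under a unit load at Q: L³/(3EI) = 21.33/EI.
Compatibility at Q: δ_0 − R_Q·δ_{QQ} = 0, so R_Q = 687.3/21.33 = 32.22 kN.
Moment equilibrium about P: M_P = Σ(load moments about P) − R_Q·L = 252.8 − 32.22×4 = 123.9 kN·m.

M_P = 123.9 kN·m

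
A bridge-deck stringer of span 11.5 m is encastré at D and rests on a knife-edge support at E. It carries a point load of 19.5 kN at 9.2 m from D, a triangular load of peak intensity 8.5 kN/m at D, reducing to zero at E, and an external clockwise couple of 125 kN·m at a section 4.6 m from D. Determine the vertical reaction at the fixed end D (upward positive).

R_D = 34.44 kN

Take the reaction at E as the redundant and release it; the primary structure is a cantilever fixed at D.
Downward deflection at the released point E due to the loads:
  point load 19.5 at a = 9.2: Pa²(3L − a)/(6EI) = 6960/EI
  triangular load, peak 8.5 at the fixed end: w₀L⁴/(30EI) = 4956/EI
  clockwise couple 125 at a = 4.6: M₀a(2L − a)/(2EI) = 5290/EI
  δ_0 = 17205/EI
Tip deflection under a unit load at E: L³/(3EI) = 507/EI.
The prop prevents deflection at E: R_E = δ_0/δ_{EE} = 17205/507 = 33.94 kN.
Vertical equilibrium: R_D = ΣP − R_E = 68.38 − 33.94 = 34.44 kN.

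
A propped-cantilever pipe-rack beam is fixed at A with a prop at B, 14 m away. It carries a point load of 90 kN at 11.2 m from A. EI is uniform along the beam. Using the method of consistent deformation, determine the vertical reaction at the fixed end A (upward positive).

Take the reaction at B as the redundant and release it; the primary structure is a cantilever fixed at A.
Primary-structure tip deflection at B by superposition:
  point load 90 at a = 11.2: Pa²(3L − a)/(6EI) = 57953/EI
Flexibility coefficient — unit upward force at B: δ_{BB} = L³/(3EI) = 914.7/EI.
Compatibility at B: δ_0 − R_B·δ_{BB} = 0, so R_B = 57953/914.7 = 63.36 kN.
Vertical equilibrium: R_A = ΣP − R_B = 90 − 63.36 = 26.64 kN.

R_A = 26.64 kN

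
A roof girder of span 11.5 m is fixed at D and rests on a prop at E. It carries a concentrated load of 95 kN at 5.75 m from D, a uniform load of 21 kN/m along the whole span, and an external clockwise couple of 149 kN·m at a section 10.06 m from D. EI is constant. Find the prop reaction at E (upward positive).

Release the roller at E. Primary structure: cantilever fixed at D.
Primary-structure tip deflection at E by superposition:
  point load 95 at a = 5.75: Pa²(3L − a)/(6EI) = 15050/EI
  UDL 21: wL⁴/(8EI) = 45911/EI
  clockwise couple 149 at a = 10.06: M₀a(2L − a)/(2EI) = 9698/EI
  δ_0 = 70660/EI
Flexibility coefficient — unit upward force at E: δ_{EE} = L³/(3EI) = 507/EI.
The prop prevents deflection at E: R_E = δ_0/δ_{EE} = 70660/507 = 139.4 kN.

R_E = 139.4 kN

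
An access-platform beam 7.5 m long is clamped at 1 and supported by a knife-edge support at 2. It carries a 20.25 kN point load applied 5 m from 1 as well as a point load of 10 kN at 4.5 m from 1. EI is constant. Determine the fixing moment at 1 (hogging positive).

Release the roller at 2. Primary structure: cantilever fixed at 1.
Free-end deflection of the primary structure under the applied loading (downward +):
  point load 20.25 at a = 5: Pa²(3L − a)/(6EI) = 1477/EI
  point load 10 at a = 4.5: Pa²(3L − a)/(6EI) = 607.5/EI
  δ_0 = 2084/EI
Flexibility coefficient — unit upward force at 2: δ_{22} = L³/(3EI) = 140.6/EI.
Compatibility at 2: δ_0 − R_2·δ_{22} = 0, so R_2 = 2084/140.6 = 14.82 kN.
Moment equilibrium about 1: M_1 = Σ(load moments about 1) − R_2·L = 146.2 − 14.82×7.5 = 35.1 kN·m.

M_1 = 35.1 kN·m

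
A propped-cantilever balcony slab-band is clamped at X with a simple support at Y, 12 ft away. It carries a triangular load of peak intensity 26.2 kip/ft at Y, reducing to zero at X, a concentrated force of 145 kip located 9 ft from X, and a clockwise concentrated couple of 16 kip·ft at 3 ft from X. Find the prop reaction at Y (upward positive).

Take the reaction at Y as the redundant and release it; the primary structure is a cantilever fixed at X.
Downward deflection at the released point Y due to the loads:
  triangular load, peak 26.2 at the free end: 11w₀L⁴/(120EI) = 49801/EI
  point load 145 at a = 9: Pa²(3L − a)/(6EI) = 52852/EI
  clockwise couple 16 at a = 3: M₀a(2L − a)/(2EI) = 504/EI
  δ_0 = 103157/EI
Flexibility coefficient — unit upward force at Y: δ_{YY} = L³/(3EI) = 576/EI.
Compatibility at Y: δ_0 − R_Y·δ_{YY} = 0, so R_Y = 103157/576 = 179.1 kip.

R_Y = 179.1 kip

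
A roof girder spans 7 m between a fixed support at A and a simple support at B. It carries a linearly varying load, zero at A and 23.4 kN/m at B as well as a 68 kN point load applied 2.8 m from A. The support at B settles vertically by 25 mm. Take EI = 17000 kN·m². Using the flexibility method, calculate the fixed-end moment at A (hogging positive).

M_A = 184.3 kN·m

Release the roller at B. Primary structure: cantilever fixed at A.
Downward deflection at the released point B due to the loads:
  triangular load, peak 23.4 at the free end: 11w₀L⁴/(120EI) = 5150/EI
  point load 68 at a = 2.8: Pa²(3L − a)/(6EI) = 1617/EI
  δ_0 = 6767/EI
Tip deflection under a unit load at B: L³/(3EI) = 114.3/EI.
With EI = 17000 kN·m²: δ_0 = 0.39808 m and δ_{BB} = 0.006725 m/kN.
Compatibility — the beam at B must follow the support down by 0.025 m: δ_0 − R_B·δ_{BB} = 0.025, so R_B = (0.39808 − 0.025)/0.006725 = 55.47 kN.
Moment equilibrium about A: M_A = Σ(load moments about A) − R_B·L = 572.6 − 55.47×7 = 184.3 kN·m.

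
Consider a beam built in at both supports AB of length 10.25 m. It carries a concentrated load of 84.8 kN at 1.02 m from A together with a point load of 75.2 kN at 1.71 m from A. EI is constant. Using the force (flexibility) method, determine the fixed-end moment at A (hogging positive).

M_A = 159.4 kN·m

Take the two fixed-end moments M_A, M_B as redundants; the released structure is the simple span AB.
On the primary (simply-supported) span, the end slopes from the loading are:
  at A: point load 84.8 at a = 1.02: Pab(L + b)/(6LEI) = 252.9/EI
  at B: point load 84.8 at a = 1.02: Pab(L + a)/(6LEI) = 146.3/EI
  at A: point load 75.2 at a = 1.71: Pab(L + b)/(6LEI) = 335.5/EI
  at B: point load 75.2 at a = 1.71: Pab(L + a)/(6LEI) = 213.6/EI
  θ_A0 = 588.4/EI,  θ_B0 = 359.9/EI
Flexibility coefficients: a unit moment at one end gives L/(3EI) there and L/(6EI) at the far end, so f₁₁ = f₂₂ = 3.417/EI and f₁₂ = f₂₁ = 1.708/EI.
Compatibility — zero rotation at each built-in end:
  3.417 M_A + 1.708 M_B = 588.4
  1.708 M_A + 3.417 M_B = 359.9
Solving the pair gives M_A = 159.4 kN·m and M_B = 25.62 kN·m (hogging).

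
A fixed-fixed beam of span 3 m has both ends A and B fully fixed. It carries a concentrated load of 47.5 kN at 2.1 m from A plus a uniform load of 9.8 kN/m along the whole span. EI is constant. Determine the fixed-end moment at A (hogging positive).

Take the two fixed-end moments M_A, M_B as redundants; the released structure is the simple span AB.
Simple-span end rotations at A and B under the given loads:
  at A: point load 47.5 at a = 2.1: Pab(L + b)/(6LEI) = 19.45/EI
  at B: point load 47.5 at a = 2.1: Pab(L + a)/(6LEI) = 25.44/EI
  at A: UDL 9.8: wL³/(24EI) = 11.03/EI
  at B: UDL 9.8: wL³/(24EI) = 11.03/EI
  θ_A0 = 30.48/EI,  θ_B0 = 36.46/EI
Flexibility coefficients: a unit moment at one end gives L/(3EI) there and L/(6EI) at the far end, so f₁₁ = f₂₂ = 1/EI and f₁₂ = f₂₁ = 0.5/EI.
Compatibility — zero rotation at each built-in end:
  1 M_A + 0.5 M_B = 30.48
  0.5 M_A + 1 M_B = 36.46
Solving the pair gives M_A = 16.33 kN·m and M_B = 28.3 kN·m (hogging).

M_A = 16.33 kN·m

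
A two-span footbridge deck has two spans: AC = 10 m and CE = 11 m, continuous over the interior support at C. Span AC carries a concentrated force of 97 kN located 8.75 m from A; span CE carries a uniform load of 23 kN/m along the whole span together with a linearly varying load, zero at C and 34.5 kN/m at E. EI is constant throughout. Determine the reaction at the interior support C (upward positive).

Insert a hinge at C; M_C is the redundant, and each span becomes simply supported.
Discontinuity in slope at C on the released structure — sum the simple-span end rotations:
  span AC: point load 97 at a = 8.75: Pab(L + a)/(6LEI) = 331.5/EI
  span CE: UDL 23: wL³/(24EI) = 1276/EI
  span CE: triangular load, peak 34.5: 7w₀L³/(360EI) = 892.9/EI
  relative rotation θ_0 = (331.5 + 2168)/EI = 2500/EI
A unit hogging moment at C produces rotation L₁/(3EI) + L₂/(3EI) = 7/EI.
Compatibility: M_C·(L₁+L₂)/(3EI) = θ_0, giving M_C = 357.1 kN·m (hogging).
Span AC, ΣM about A with M_C applied at C: R_C^{AC}·10 = 848.8 + 357.1, so R_C^{AC} = 120.6 kN and R_A = 97 − 120.6 = -23.59 kN.
Span CE, ΣM about E: R_C^{CE}·11 = 2087 + 357.1, so R_C^{CE} = 222.2 kN and R_E = 442.8 − 222.2 = 220.5 kN.
R_C = 120.6 + 222.2 = 342.8 kN.

R_C = 342.8 kN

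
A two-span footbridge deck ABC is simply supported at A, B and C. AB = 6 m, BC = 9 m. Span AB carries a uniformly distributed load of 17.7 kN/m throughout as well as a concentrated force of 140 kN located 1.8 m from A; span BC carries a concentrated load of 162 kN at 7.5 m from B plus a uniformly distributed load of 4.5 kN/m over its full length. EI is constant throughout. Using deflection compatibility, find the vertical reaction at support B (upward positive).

Release continuity at B by inserting a hinge; the redundant is the internal moment M_B. The primary structure is two simply-supported spans AB and BC.
End slopes at the hinge B, treating each span as simply supported:
  span AB: UDL 17.7: wL³/(24EI) = 159.3/EI
  span AB: point load 140 at a = 1.8: Pab(L + a)/(6LEI) = 229.3/EI
  span BC: point load 162 at a = 7.5: Pab(L + b)/(6LEI) = 354.4/EI
  span BC: UDL 4.5: wL³/(24EI) = 136.7/EI
  relative rotation θ_0 = (388.6 + 491.1)/EI = 879.7/EI
A unit hogging moment at B produces rotation L₁/(3EI) + L₂/(3EI) = 5/EI.
Compatibility: M_B·(L₁+L₂)/(3EI) = θ_0, giving M_B = 175.9 kN·m (hogging).
Span AB, ΣM about A with M_B applied at B: R_B^{AB}·6 = 570.6 + 175.9, so R_B^{AB} = 124.4 kN and R_A = 246.2 − 124.4 = 121.8 kN.
Span BC, ΣM about C: R_B^{BC}·9 = 425.2 + 175.9, so R_B^{BC} = 66.8 kN and R_C = 202.5 − 66.8 = 135.7 kN.
R_B = 124.4 + 66.8 = 191.2 kN.

R_B = 191.2 kN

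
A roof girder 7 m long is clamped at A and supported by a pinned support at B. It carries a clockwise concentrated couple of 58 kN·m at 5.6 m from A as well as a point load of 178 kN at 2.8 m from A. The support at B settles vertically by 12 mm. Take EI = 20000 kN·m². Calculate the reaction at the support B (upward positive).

R_B = 46.86 kN

Choose R_B as the redundant. The primary structure is the cantilever fixed at A.
Free-end deflection of the primary structure under the applied loading (downward +):
  clockwise couple 58 at a = 5.6: M₀a(2L − a)/(2EI) = 1364/EI
  point load 178 at a = 2.8: Pa²(3L − a)/(6EI) = 4233/EI
  δ_0 = 5597/EI
Flexibility coefficient — unit upward force at B: δ_{BB} = L³/(3EI) = 114.3/EI.
With EI = 20000 kN·m²: δ_0 = 0.27986 m and δ_{BB} = 0.005717 m/kN.
Compatibility — the beam at B must follow the support down by 0.012 m: δ_0 − R_B·δ_{BB} = 0.012, so R_B = (0.27986 − 0.012)/0.005717 = 46.86 kN.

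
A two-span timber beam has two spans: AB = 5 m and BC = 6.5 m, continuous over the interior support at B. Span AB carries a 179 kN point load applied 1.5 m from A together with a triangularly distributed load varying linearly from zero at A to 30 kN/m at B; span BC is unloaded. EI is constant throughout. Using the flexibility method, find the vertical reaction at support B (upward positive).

Release continuity at B by inserting a hinge; the redundant is the internal moment M_B. The primary structure is two simply-supported spans AB and BC.
End slopes at the hinge B, treating each span as simply supported:
  span AB: point load 179 at a = 1.5: Pab(L + a)/(6LEI) = 203.6/EI
  span AB: triangular load, peak 30: w₀L³/(45EI) = 83.33/EI
  relative rotation θ_0 = (286.9 + 0)/EI = 286.9/EI
A unit hogging moment at B produces rotation L₁/(3EI) + L₂/(3EI) = 3.833/EI.
Slope continuity at B: θ_0 = M_B·3.833/EI, so M_B = 286.9/3.833 = 74.86 kN·m (hogging).
Span AB, ΣM about A with M_B applied at B: R_B^{AB}·5 = 518.5 + 74.86, so R_B^{AB} = 118.7 kN and R_A = 254 − 118.7 = 135.3 kN.
Span BC, ΣM about C: R_B^{BC}·6.5 = 0 + 74.86, so R_B^{BC} = 11.52 kN and R_C = 0 − 11.52 = -11.52 kN.
R_B = 118.7 + 11.52 = 130.2 kN.

R_B = 130.2 kN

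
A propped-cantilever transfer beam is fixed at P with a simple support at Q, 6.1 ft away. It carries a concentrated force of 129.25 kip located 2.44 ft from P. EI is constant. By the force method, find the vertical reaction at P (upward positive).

Choose R_Q as the redundant. The primary structure is the cantilever fixed at P.
Deflection at Q on the released cantilever, summing each load's contribution:
  point load 129.25 at a = 2.44: Pa²(3L − a)/(6EI) = 2034/EI
Flexibility coefficient — unit upward force at Q: δ_{QQ} = L³/(3EI) = 75.66/EI.
Compatibility at Q: δ_0 − R_Q·δ_{QQ} = 0, so R_Q = 2034/75.66 = 26.88 kip.
Vertical equilibrium: R_P = ΣP − R_Q = 129.2 − 26.88 = 102.4 kip.

R_P = 102.4 kip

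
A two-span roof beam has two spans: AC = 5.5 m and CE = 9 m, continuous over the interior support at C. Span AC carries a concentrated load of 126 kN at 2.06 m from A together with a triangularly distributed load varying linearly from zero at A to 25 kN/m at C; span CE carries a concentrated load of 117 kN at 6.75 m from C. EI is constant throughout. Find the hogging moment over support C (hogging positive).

Release continuity at C by inserting a hinge; the redundant is the internal moment M_C. The primary structure is two simply-supported spans AC and CE.
Discontinuity in slope at C on the released structure — sum the simple-span end rotations:
  span AC: point load 126 at a = 2.06: Pab(L + a)/(6LEI) = 204.6/EI
  span AC: triangular load, peak 25: w₀L³/(45EI) = 92.43/EI
  span CE: point load 117 at a = 6.75: Pab(L + b)/(6LEI) = 370.2/EI
  relative rotation θ_0 = (297 + 370.2)/EI = 667.2/EI
A unit hogging moment at C produces rotation L₁/(3EI) + L₂/(3EI) = 4.833/EI.
Compatibility: M_C·(L₁+L₂)/(3EI) = θ_0, giving M_C = 138 kN·m (hogging).

M_C = 138 kN·m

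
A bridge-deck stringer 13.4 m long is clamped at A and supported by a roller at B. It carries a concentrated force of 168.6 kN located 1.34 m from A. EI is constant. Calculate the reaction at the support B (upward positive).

Choose R_B as the redundant. The primary structure is the cantilever fixed at A.
Deflection at B on the released cantilever, summing each load's contribution:
  point load 168.6 at a = 1.34: Pa²(3L − a)/(6EI) = 1961/EI
Tip deflection under a unit load at B: L³/(3EI) = 802/EI.
The prop prevents deflection at B: R_B = δ_0/δ_{BB} = 1961/802 = 2.445 kN.

R_B = 2.445 kN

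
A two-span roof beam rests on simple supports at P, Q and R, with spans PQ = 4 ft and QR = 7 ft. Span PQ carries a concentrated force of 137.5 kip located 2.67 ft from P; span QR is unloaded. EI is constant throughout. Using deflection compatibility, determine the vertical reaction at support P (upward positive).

R_P = 36.47 kip

Take M_Q as the redundant. Released structure: two simple spans PQ and QR with a hinge at Q.
Discontinuity in slope at Q on the released structure — sum the simple-span end rotations:
  span PQ: point load 137.5 at a = 2.67: Pab(L + a)/(6LEI) = 135.7/EI
  relative rotation θ_0 = (135.7 + 0)/EI = 135.7/EI
A unit hogging moment at Q produces rotation L₁/(3EI) + L₂/(3EI) = 3.667/EI.
Slope continuity at Q: θ_0 = M_Q·3.667/EI, so M_Q = 135.7/3.667 = 37.01 kip·ft (hogging).
Span PQ, ΣM about P with M_Q applied at Q: R_Q^{PQ}·4 = 367.1 + 37.01, so R_Q^{PQ} = 101 kip and R_P = 137.5 − 101 = 36.47 kip.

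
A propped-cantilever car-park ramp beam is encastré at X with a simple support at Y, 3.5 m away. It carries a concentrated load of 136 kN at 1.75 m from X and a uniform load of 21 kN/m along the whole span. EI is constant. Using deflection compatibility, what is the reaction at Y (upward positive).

R_Y = 70.06 kN

Take the reaction at Y as the redundant and release it; the primary structure is a cantilever fixed at X.
Free-end deflection of the primary structure under the applied loading (downward +):
  point load 136 at a = 1.75: Pa²(3L − a)/(6EI) = 607.4/EI
  UDL 21: wL⁴/(8EI) = 393.9/EI
  δ_0 = 1001/EI
Flexibility coefficient — unit upward force at Y: δ_{YY} = L³/(3EI) = 14.29/EI.
The prop prevents deflection at Y: R_Y = δ_0/δ_{YY} = 1001/14.29 = 70.06 kN.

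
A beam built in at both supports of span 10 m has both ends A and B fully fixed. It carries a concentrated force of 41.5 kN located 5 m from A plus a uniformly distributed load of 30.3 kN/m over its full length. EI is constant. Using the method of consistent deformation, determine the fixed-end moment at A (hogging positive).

M_A = 304.4 kN·m

Take the two fixed-end moments M_A, M_B as redundants; the released structure is the simple span AB.
On the primary (simply-supported) span, the end slopes from the loading are:
  at A: point load 41.5 at a = 5: Pab(L + b)/(6LEI) = 259.4/EI
  at B: point load 41.5 at a = 5: Pab(L + a)/(6LEI) = 259.4/EI
  at A: UDL 30.3: wL³/(24EI) = 1262/EI
  at B: UDL 30.3: wL³/(24EI) = 1262/EI
  θ_A0 = 1522/EI,  θ_B0 = 1522/EI
Flexibility coefficients: a unit moment at one end gives L/(3EI) there and L/(6EI) at the far end, so f₁₁ = f₂₂ = 3.333/EI and f₁₂ = f₂₁ = 1.667/EI.
Compatibility — zero rotation at each built-in end:
  3.333 M_A + 1.667 M_B = 1522
  1.667 M_A + 3.333 M_B = 1522
Solving the pair gives M_A = 304.4 kN·m and M_B = 304.4 kN·m (hogging).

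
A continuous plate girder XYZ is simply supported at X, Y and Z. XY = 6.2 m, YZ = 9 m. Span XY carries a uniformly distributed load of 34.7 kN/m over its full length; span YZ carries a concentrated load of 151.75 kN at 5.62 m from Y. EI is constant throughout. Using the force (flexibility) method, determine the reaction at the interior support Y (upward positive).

R_Y = 218.6 kN

Insert a hinge at Y; M_Y is the redundant, and each span becomes simply supported.
Discontinuity in slope at Y on the released structure — sum the simple-span end rotations:
  span XY: UDL 34.7: wL³/(24EI) = 344.6/EI
  span YZ: point load 151.75 at a = 5.62: Pab(L + b)/(6LEI) = 660.9/EI
  relative rotation θ_0 = (344.6 + 660.9)/EI = 1005/EI
A unit hogging moment at Y produces rotation L₁/(3EI) + L₂/(3EI) = 5.067/EI.
Compatibility: M_Y·(L₁+L₂)/(3EI) = θ_0, giving M_Y = 198.4 kN·m (hogging).
Span XY, ΣM about X with M_Y applied at Y: R_Y^{XY}·6.2 = 666.9 + 198.4, so R_Y^{XY} = 139.6 kN and R_X = 215.1 − 139.6 = 75.56 kN.
Span YZ, ΣM about Z: R_Y^{YZ}·9 = 512.9 + 198.4, so R_Y^{YZ} = 79.04 kN and R_Z = 151.8 − 79.04 = 72.71 kN.
R_Y = 139.6 + 79.04 = 218.6 kN.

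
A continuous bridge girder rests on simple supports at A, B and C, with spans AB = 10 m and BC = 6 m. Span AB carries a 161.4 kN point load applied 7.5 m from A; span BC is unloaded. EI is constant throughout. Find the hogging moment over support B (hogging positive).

Release continuity at B by inserting a hinge; the redundant is the internal moment M_B. The primary structure is two simply-supported spans AB and BC.
Discontinuity in slope at B on the released structure — sum the simple-span end rotations:
  span AB: point load 161.4 at a = 7.5: Pab(L + a)/(6LEI) = 882.7/EI
  relative rotation θ_0 = (882.7 + 0)/EI = 882.7/EI
A unit hogging moment at B produces rotation L₁/(3EI) + L₂/(3EI) = 5.333/EI.
Slope continuity at B: θ_0 = M_B·5.333/EI, so M_B = 882.7/5.333 = 165.5 kN·m (hogging).

M_B = 165.5 kN·m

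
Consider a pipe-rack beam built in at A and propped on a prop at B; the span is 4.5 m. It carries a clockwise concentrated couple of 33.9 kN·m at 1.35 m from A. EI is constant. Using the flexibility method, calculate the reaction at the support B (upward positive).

Choose R_B as the redundant. The primary structure is the cantilever fixed at A.
Primary-structure tip deflection at B by superposition:
  clockwise couple 33.9 at a = 1.35: M₀a(2L − a)/(2EI) = 175.1/EI
Flexibility coefficient — unit upward force at B: δ_{BB} = L³/(3EI) = 30.38/EI.
Compatibility at B: δ_0 − R_B·δ_{BB} = 0, so R_B = 175.1/30.38 = 5.763 kN.

R_B = 5.763 kN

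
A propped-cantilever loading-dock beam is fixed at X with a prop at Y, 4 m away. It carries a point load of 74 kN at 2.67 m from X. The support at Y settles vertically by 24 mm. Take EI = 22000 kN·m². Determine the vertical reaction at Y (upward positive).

R_Y = 13.7 kN

Release the roller at Y. Primary structure: cantilever fixed at X.
Primary-structure tip deflection at Y by superposition:
  point load 74 at a = 2.67: Pa²(3L − a)/(6EI) = 820.3/EI
Flexibility coefficient — unit upward force at Y: δ_{YY} = L³/(3EI) = 21.33/EI.
With EI = 22000 kN·m²: δ_0 = 0.037287 m and δ_{YY} = 0.00097 m/kN.
Compatibility — the beam at Y must follow the support down by 0.024 m: δ_0 − R_Y·δ_{YY} = 0.024, so R_Y = (0.037287 − 0.024)/0.00097 = 13.7 kN.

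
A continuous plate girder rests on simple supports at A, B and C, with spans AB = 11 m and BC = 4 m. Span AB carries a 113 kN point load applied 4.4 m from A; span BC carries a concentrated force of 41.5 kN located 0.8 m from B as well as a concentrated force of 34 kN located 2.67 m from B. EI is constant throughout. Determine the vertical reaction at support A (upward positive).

R_A = 52.81 kN

Insert a hinge at B; M_B is the redundant, and each span becomes simply supported.
Rotations at B on the released spans (each span's end-slope, ×1/EI):
  span AB: point load 113 at a = 4.4: Pab(L + a)/(6LEI) = 765.7/EI
  span BC: point load 41.5 at a = 0.8: Pab(L + b)/(6LEI) = 31.87/EI
  span BC: point load 34 at a = 2.67: Pab(L + b)/(6LEI) = 26.81/EI
  relative rotation θ_0 = (765.7 + 58.69)/EI = 824.4/EI
A unit hogging moment at B produces rotation L₁/(3EI) + L₂/(3EI) = 5/EI.
Slope continuity at B: θ_0 = M_B·5/EI, so M_B = 824.4/5 = 164.9 kN·m (hogging).
Span AB, ΣM about A with M_B applied at B: R_B^{AB}·11 = 497.2 + 164.9, so R_B^{AB} = 60.19 kN and R_A = 113 − 60.19 = 52.81 kN.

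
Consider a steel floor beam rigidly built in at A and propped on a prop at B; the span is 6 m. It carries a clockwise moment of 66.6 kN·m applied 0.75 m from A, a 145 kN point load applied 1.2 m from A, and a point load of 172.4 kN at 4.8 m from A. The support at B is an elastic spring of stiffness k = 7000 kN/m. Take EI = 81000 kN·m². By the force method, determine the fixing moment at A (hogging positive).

M_A = 378.6 kN·m

Take the reaction at B as the redundant and release it; the primary structure is a cantilever fixed at A.
Downward deflection at the released point B due to the loads:
  clockwise couple 66.6 at a = 0.75: M₀a(2L − a)/(2EI) = 281/EI
  point load 145 at a = 1.2: Pa²(3L − a)/(6EI) = 584.6/EI
  point load 172.4 at a = 4.8: Pa²(3L − a)/(6EI) = 8739/EI
  δ_0 = 9604/EI
Flexibility coefficient — unit upward force at B: δ_{BB} = L³/(3EI) = 72/EI.
With EI = 81000 kN·m²: δ_0 = 0.11857 m and δ_{BB} = 0.000889 m/kN.
Compatibility — the spring shortens by R_B/k under the reaction it provides: δ_0 − R_B·δ_{BB} = R_B/k. With 1/k = 0.000143 m/kN, R_B = δ_0 / (δ_{BB} + 1/k) = 0.11857 / (0.000889 + 0.000143) = 114.9 kN.
Moment equilibrium about A: M_A = Σ(load moments about A) − R_B·L = 1068 − 114.9×6 = 378.6 kN·m.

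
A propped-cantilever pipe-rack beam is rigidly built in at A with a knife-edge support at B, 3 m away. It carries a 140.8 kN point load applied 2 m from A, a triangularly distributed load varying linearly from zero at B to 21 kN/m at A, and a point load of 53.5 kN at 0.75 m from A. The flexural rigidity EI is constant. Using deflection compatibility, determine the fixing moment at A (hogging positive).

Remove the prop at B; the released (primary) structure is a cantilever built in at A.
Deflection at B on the released cantilever, summing each load's contribution:
  point load 140.8 at a = 2: Pa²(3L − a)/(6EI) = 657.1/EI
  triangular load, peak 21 at the fixed end: w₀L⁴/(30EI) = 56.7/EI
  point load 53.5 at a = 0.75: Pa²(3L − a)/(6EI) = 41.38/EI
  δ_0 = 755.1/EI
Tip deflection under a unit load at B: L³/(3EI) = 9/EI.
Compatibility at B: δ_0 − R_B·δ_{BB} = 0, so R_B = 755.1/9 = 83.91 kN.
Moment equilibrium about A: M_A = Σ(load moments about A) − R_B·L = 353.2 − 83.91×3 = 101.5 kN·m.

M_A = 101.5 kN·m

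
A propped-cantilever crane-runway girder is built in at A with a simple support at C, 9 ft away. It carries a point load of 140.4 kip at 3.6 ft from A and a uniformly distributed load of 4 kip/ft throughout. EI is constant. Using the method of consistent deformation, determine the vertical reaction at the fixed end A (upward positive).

Release the roller at C. Primary structure: cantilever fixed at A.
Deflection at C on the released cantilever, summing each load's contribution:
  point load 140.4 at a = 3.6: Pa²(3L − a)/(6EI) = 7096/EI
  UDL 4: wL⁴/(8EI) = 3280/EI
  δ_0 = 10377/EI
Flexibility coefficient — unit upward force at C: δ_{CC} = L³/(3EI) = 243/EI.
The prop prevents deflection at C: R_C = δ_0/δ_{CC} = 10377/243 = 42.7 kip.
Vertical equilibrium: R_A = ΣP − R_C = 176.4 − 42.7 = 133.7 kip.

R_A = 133.7 kip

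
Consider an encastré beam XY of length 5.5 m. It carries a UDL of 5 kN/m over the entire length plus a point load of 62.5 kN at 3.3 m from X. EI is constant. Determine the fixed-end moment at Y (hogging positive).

Release both end moments; the primary structure is a simply-supported span XY with redundants M_X and M_Y.
End rotations of the released simple span under the applied load (×1/EI):
  at X: UDL 5: wL³/(24EI) = 34.66/EI
  at Y: UDL 5: wL³/(24EI) = 34.66/EI
  at X: point load 62.5 at a = 3.3: Pab(L + b)/(6LEI) = 105.9/EI
  at Y: point load 62.5 at a = 3.3: Pab(L + a)/(6LEI) = 121/EI
  θ_X0 = 140.5/EI,  θ_Y0 = 155.7/EI
Flexibility coefficients: a unit moment at one end gives L/(3EI) there and L/(6EI) at the far end, so f₁₁ = f₂₂ = 1.833/EI and f₁₂ = f₂₁ = 0.9167/EI.
Compatibility — zero rotation at each built-in end:
  1.833 M_X + 0.9167 M_Y = 140.5
  0.9167 M_X + 1.833 M_Y = 155.7
Solving the pair gives M_X = 45.6 kN·m and M_Y = 62.1 kN·m (hogging).

M_Y = 62.1 kN·m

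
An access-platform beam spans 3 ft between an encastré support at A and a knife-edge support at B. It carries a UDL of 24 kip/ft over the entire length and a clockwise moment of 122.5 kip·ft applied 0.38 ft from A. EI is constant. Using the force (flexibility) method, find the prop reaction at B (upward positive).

R_B = 41.53 kip

Choose R_B as the redundant. The primary structure is the cantilever fixed at A.
Free-end deflection of the primary structure under the applied loading (downward +):
  UDL 24: wL⁴/(8EI) = 243/EI
  clockwise couple 122.5 at a = 0.38: M₀a(2L − a)/(2EI) = 130.8/EI
  δ_0 = 373.8/EI
Flexibility coefficient — unit upward force at B: δ_{BB} = L³/(3EI) = 9/EI.
The prop prevents deflection at B: R_B = δ_0/δ_{BB} = 373.8/9 = 41.53 kip.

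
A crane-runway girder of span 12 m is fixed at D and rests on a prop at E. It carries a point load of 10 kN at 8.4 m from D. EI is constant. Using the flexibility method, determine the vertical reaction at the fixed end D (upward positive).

R_D = 4.365 kN

Remove the prop at E; the released (primary) structure is a cantilever built in at D.
Downward deflection at the released point E due to the loads:
  point load 10 at a = 8.4: Pa²(3L − a)/(6EI) = 3246/EI
Flexibility coefficient — unit upward force at E: δ_{EE} = L³/(3EI) = 576/EI.
The prop prevents deflection at E: R_E = δ_0/δ_{EE} = 3246/576 = 5.635 kN.
Vertical equilibrium: R_D = ΣP − R_E = 10 − 5.635 = 4.365 kN.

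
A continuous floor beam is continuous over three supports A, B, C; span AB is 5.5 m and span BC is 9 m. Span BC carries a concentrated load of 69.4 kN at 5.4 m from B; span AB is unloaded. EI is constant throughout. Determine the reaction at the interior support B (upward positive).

R_B = 46.84 kN

Release continuity at B by inserting a hinge; the redundant is the internal moment M_B. The primary structure is two simply-supported spans AB and BC.
Rotations at B on the released spans (each span's end-slope, ×1/EI):
  span BC: point load 69.4 at a = 5.4: Pab(L + b)/(6LEI) = 314.8/EI
  relative rotation θ_0 = (0 + 314.8)/EI = 314.8/EI
A unit hogging moment at B produces rotation L₁/(3EI) + L₂/(3EI) = 4.833/EI.
Compatibility: M_B·(L₁+L₂)/(3EI) = θ_0, giving M_B = 65.13 kN·m (hogging).
Span AB, ΣM about A with M_B applied at B: R_B^{AB}·5.5 = 0 + 65.13, so R_B^{AB} = 11.84 kN and R_A = 0 − 11.84 = -11.84 kN.
Span BC, ΣM about C: R_B^{BC}·9 = 249.8 + 65.13, so R_B^{BC} = 35 kN and R_C = 69.4 − 35 = 34.4 kN.
R_B = 11.84 + 35 = 46.84 kN.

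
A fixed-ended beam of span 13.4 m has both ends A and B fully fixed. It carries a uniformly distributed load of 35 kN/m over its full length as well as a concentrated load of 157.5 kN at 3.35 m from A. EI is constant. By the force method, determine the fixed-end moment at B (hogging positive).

Release both end moments; the primary structure is a simply-supported span AB with redundants M_A and M_B.
Simple-span end rotations at A and B under the given loads:
  at A: UDL 35: wL³/(24EI) = 3509/EI
  at B: UDL 35: wL³/(24EI) = 3509/EI
  at A: point load 157.5 at a = 3.35: Pab(L + b)/(6LEI) = 1547/EI
  at B: point load 157.5 at a = 3.35: Pab(L + a)/(6LEI) = 1105/EI
  θ_A0 = 5056/EI,  θ_B0 = 4614/EI
Flexibility coefficients: a unit moment at one end gives L/(3EI) there and L/(6EI) at the far end, so f₁₁ = f₂₂ = 4.467/EI and f₁₂ = f₂₁ = 2.233/EI.
Compatibility — zero rotation at each built-in end:
  4.467 M_A + 2.233 M_B = 5056
  2.233 M_A + 4.467 M_B = 4614
Solving the pair gives M_A = 820.5 kN·m and M_B = 622.6 kN·m (hogging).

M_B = 622.6 kN·m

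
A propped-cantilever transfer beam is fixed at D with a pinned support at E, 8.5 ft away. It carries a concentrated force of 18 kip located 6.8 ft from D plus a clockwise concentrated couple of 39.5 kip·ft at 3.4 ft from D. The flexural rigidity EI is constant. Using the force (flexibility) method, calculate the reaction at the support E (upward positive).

R_E = 17.13 kip

Take the reaction at E as the redundant and release it; the primary structure is a cantilever fixed at D.
Downward deflection at the released point E due to the loads:
  point load 18 at a = 6.8: Pa²(3L − a)/(6EI) = 2594/EI
  clockwise couple 39.5 at a = 3.4: M₀a(2L − a)/(2EI) = 913.2/EI
  δ_0 = 3507/EI
Flexibility coefficient — unit upward force at E: δ_{EE} = L³/(3EI) = 204.7/EI.
Compatibility at E: δ_0 − R_E·δ_{EE} = 0, so R_E = 3507/204.7 = 17.13 kip.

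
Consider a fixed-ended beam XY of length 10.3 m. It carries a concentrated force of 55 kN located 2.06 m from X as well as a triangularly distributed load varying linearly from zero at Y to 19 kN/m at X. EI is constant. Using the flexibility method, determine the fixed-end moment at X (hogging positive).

M_X = 173.3 kN·m

Take the two fixed-end moments M_X, M_Y as redundants; the released structure is the simple span XY.
Simple-span end rotations at X and Y under the given loads:
  at X: point load 55 at a = 2.06: Pab(L + b)/(6LEI) = 280.1/EI
  at Y: point load 55 at a = 2.06: Pab(L + a)/(6LEI) = 186.7/EI
  at X: triangular load, peak 19: w₀L³/(45EI) = 461.4/EI
  at Y: triangular load, peak 19: 7w₀L³/(360EI) = 403.7/EI
  θ_X0 = 741.5/EI,  θ_Y0 = 590.4/EI
Flexibility coefficients: a unit moment at one end gives L/(3EI) there and L/(6EI) at the far end, so f₁₁ = f₂₂ = 3.433/EI and f₁₂ = f₂₁ = 1.717/EI.
Compatibility — zero rotation at each built-in end:
  3.433 M_X + 1.717 M_Y = 741.5
  1.717 M_X + 3.433 M_Y = 590.4
Solving the pair gives M_X = 173.3 kN·m and M_Y = 85.32 kN·m (hogging).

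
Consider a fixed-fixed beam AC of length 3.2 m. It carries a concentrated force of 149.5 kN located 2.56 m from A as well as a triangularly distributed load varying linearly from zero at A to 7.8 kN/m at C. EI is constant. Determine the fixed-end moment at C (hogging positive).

M_C = 65.23 kN·m

Take the two fixed-end moments M_A, M_C as redundants; the released structure is the simple span AC.
Simple-span end rotations at A and C under the given loads:
  at A: point load 149.5 at a = 2.56: Pab(L + b)/(6LEI) = 48.99/EI
  at C: point load 149.5 at a = 2.56: Pab(L + a)/(6LEI) = 73.48/EI
  at A: triangular load, peak 7.8: 7w₀L³/(360EI) = 4.97/EI
  at C: triangular load, peak 7.8: w₀L³/(45EI) = 5.68/EI
  θ_A0 = 53.96/EI,  θ_C0 = 79.16/EI
Flexibility coefficients: a unit moment at one end gives L/(3EI) there and L/(6EI) at the far end, so f₁₁ = f₂₂ = 1.067/EI and f₁₂ = f₂₁ = 0.5333/EI.
Compatibility — zero rotation at each built-in end:
  1.067 M_A + 0.5333 M_C = 53.96
  0.5333 M_A + 1.067 M_C = 79.16
Solving the pair gives M_A = 17.97 kN·m and M_C = 65.23 kN·m (hogging).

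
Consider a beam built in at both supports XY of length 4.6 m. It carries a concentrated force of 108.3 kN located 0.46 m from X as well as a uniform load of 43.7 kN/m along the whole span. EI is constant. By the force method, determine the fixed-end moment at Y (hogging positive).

M_Y = 81.54 kN·m

Take the two fixed-end moments M_X, M_Y as redundants; the released structure is the simple span XY.
Simple-span end rotations at X and Y under the given loads:
  at X: point load 108.3 at a = 0.46: Pab(L + b)/(6LEI) = 65.31/EI
  at Y: point load 108.3 at a = 0.46: Pab(L + a)/(6LEI) = 37.81/EI
  at X: UDL 43.7: wL³/(24EI) = 177.2/EI
  at Y: UDL 43.7: wL³/(24EI) = 177.2/EI
  θ_X0 = 242.5/EI,  θ_Y0 = 215/EI
Flexibility coefficients: a unit moment at one end gives L/(3EI) there and L/(6EI) at the far end, so f₁₁ = f₂₂ = 1.533/EI and f₁₂ = f₂₁ = 0.7667/EI.
Compatibility — zero rotation at each built-in end:
  1.533 M_X + 0.7667 M_Y = 242.5
  0.7667 M_X + 1.533 M_Y = 215
Solving the pair gives M_X = 117.4 kN·m and M_Y = 81.54 kN·m (hogging).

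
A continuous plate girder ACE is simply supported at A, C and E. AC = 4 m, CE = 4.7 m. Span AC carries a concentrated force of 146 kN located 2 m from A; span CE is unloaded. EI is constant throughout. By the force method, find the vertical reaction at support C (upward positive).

R_C = 96.3 kN

Release continuity at C by inserting a hinge; the redundant is the internal moment M_C. The primary structure is two simply-supported spans AC and CE.
Rotations at C on the released spans (each span's end-slope, ×1/EI):
  span AC: point load 146 at a = 2: Pab(L + a)/(6LEI) = 146/EI
  relative rotation θ_0 = (146 + 0)/EI = 146/EI
A unit hogging moment at C produces rotation L₁/(3EI) + L₂/(3EI) = 2.9/EI.
Compatibility: M_C·(L₁+L₂)/(3EI) = θ_0, giving M_C = 50.34 kN·m (hogging).
Span AC, ΣM about A with M_C applied at C: R_C^{AC}·4 = 292 + 50.34, so R_C^{AC} = 85.59 kN and R_A = 146 − 85.59 = 60.41 kN.
Span CE, ΣM about E: R_C^{CE}·4.7 = 0 + 50.34, so R_C^{CE} = 10.71 kN and R_E = 0 − 10.71 = -10.71 kN.
R_C = 85.59 + 10.71 = 96.3 kN.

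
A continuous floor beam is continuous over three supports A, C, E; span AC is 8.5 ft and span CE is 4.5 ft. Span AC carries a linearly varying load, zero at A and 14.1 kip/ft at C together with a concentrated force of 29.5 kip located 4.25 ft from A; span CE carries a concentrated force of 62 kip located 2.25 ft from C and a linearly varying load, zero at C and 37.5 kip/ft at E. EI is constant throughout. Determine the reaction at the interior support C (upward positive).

R_C = 150.7 kip

Release continuity at C by inserting a hinge; the redundant is the internal moment M_C. The primary structure is two simply-supported spans AC and CE.
Rotations at C on the released spans (each span's end-slope, ×1/EI):
  span AC: triangular load, peak 14.1: w₀L³/(45EI) = 192.4/EI
  span AC: point load 29.5 at a = 4.25: Pab(L + a)/(6LEI) = 133.2/EI
  span CE: point load 62 at a = 2.25: Pab(L + b)/(6LEI) = 78.47/EI
  span CE: triangular load, peak 37.5: 7w₀L³/(360EI) = 66.45/EI
  relative rotation θ_0 = (325.6 + 144.9)/EI = 470.6/EI
A unit hogging moment at C produces rotation L₁/(3EI) + L₂/(3EI) = 4.333/EI.
Slope continuity at C: θ_0 = M_C·4.333/EI, so M_C = 470.6/4.333 = 108.6 kip·ft (hogging).
Span AC, ΣM about A with M_C applied at C: R_C^{AC}·8.5 = 464.9 + 108.6, so R_C^{AC} = 67.48 kip and R_A = 89.42 − 67.48 = 21.95 kip.
Span CE, ΣM about E: R_C^{CE}·4.5 = 266.1 + 108.6, so R_C^{CE} = 83.26 kip and R_E = 146.4 − 83.26 = 63.12 kip.
R_C = 67.48 + 83.26 = 150.7 kip.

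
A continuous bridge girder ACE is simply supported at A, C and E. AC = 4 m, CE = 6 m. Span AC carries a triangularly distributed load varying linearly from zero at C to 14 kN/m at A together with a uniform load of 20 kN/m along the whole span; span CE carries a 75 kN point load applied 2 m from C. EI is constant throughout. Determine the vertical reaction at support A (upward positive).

R_A = 40.86 kN

Insert a hinge at C; M_C is the redundant, and each span becomes simply supported.
Rotations at C on the released spans (each span's end-slope, ×1/EI):
  span AC: triangular load, peak 14: 7w₀L³/(360EI) = 17.42/EI
  span AC: UDL 20: wL³/(24EI) = 53.33/EI
  span CE: point load 75 at a = 2: Pab(L + b)/(6LEI) = 166.7/EI
  relative rotation θ_0 = (70.76 + 166.7)/EI = 237.4/EI
A unit hogging moment at C produces rotation L₁/(3EI) + L₂/(3EI) = 3.333/EI.
Slope continuity at C: θ_0 = M_C·3.333/EI, so M_C = 237.4/3.333 = 71.23 kN·m (hogging).
Span AC, ΣM about A with M_C applied at C: R_C^{AC}·4 = 197.3 + 71.23, so R_C^{AC} = 67.14 kN and R_A = 108 − 67.14 = 40.86 kN.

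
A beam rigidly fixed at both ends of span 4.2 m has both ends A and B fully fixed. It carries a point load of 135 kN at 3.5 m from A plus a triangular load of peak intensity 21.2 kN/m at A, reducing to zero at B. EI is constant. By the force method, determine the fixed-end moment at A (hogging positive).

Release both end moments; the primary structure is a simply-supported span AB with redundants M_A and M_B.
End rotations of the released simple span under the applied load (×1/EI):
  at A: point load 135 at a = 3.5: Pab(L + b)/(6LEI) = 64.31/EI
  at B: point load 135 at a = 3.5: Pab(L + a)/(6LEI) = 101.1/EI
  at A: triangular load, peak 21.2: w₀L³/(45EI) = 34.9/EI
  at B: triangular load, peak 21.2: 7w₀L³/(360EI) = 30.54/EI
  θ_A0 = 99.22/EI,  θ_B0 = 131.6/EI
Flexibility coefficients: a unit moment at one end gives L/(3EI) there and L/(6EI) at the far end, so f₁₁ = f₂₂ = 1.4/EI and f₁₂ = f₂₁ = 0.7/EI.
Compatibility — zero rotation at each built-in end:
  1.4 M_A + 0.7 M_B = 99.22
  0.7 M_A + 1.4 M_B = 131.6
Solving the pair gives M_A = 31.82 kN·m and M_B = 78.09 kN·m (hogging).

M_A = 31.82 kN·m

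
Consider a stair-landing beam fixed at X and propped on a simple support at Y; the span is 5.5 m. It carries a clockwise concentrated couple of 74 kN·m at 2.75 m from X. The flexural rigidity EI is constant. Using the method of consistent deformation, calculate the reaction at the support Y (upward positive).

Remove the prop at Y; the released (primary) structure is a cantilever built in at X.
Primary-structure tip deflection at Y by superposition:
  clockwise couple 74 at a = 2.75: M₀a(2L − a)/(2EI) = 839.4/EI
Tip deflection under a unit load at Y: L³/(3EI) = 55.46/EI.
The prop prevents deflection at Y: R_Y = δ_0/δ_{YY} = 839.4/55.46 = 15.14 kN.

R_Y = 15.14 kN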